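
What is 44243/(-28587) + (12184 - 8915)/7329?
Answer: -3663588/3325621 ≈ -1.1016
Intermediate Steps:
44243/(-28587) + (12184 - 8915)/7329 = 44243*(-1/28587) + 3269*(1/7329) = -44243/28587 + 467/1047 = -3663588/3325621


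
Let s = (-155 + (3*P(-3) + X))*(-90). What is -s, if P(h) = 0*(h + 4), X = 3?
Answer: -13680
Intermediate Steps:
P(h) = 0 (P(h) = 0*(4 + h) = 0)
s = 13680 (s = (-155 + (3*0 + 3))*(-90) = (-155 + (0 + 3))*(-90) = (-155 + 3)*(-90) = -152*(-90) = 13680)
-s = -1*13680 = -13680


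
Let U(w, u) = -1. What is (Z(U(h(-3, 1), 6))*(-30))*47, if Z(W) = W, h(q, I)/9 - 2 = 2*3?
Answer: 1410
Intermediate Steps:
h(q, I) = 72 (h(q, I) = 18 + 9*(2*3) = 18 + 9*6 = 18 + 54 = 72)
(Z(U(h(-3, 1), 6))*(-30))*47 = -1*(-30)*47 = 30*47 = 1410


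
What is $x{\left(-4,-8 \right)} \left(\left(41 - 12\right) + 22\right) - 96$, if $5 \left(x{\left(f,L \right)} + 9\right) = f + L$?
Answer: $- \frac{3387}{5} \approx -677.4$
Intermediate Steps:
$x{\left(f,L \right)} = -9 + \frac{L}{5} + \frac{f}{5}$ ($x{\left(f,L \right)} = -9 + \frac{f + L}{5} = -9 + \frac{L + f}{5} = -9 + \left(\frac{L}{5} + \frac{f}{5}\right) = -9 + \frac{L}{5} + \frac{f}{5}$)
$x{\left(-4,-8 \right)} \left(\left(41 - 12\right) + 22\right) - 96 = \left(-9 + \frac{1}{5} \left(-8\right) + \frac{1}{5} \left(-4\right)\right) \left(\left(41 - 12\right) + 22\right) - 96 = \left(-9 - \frac{8}{5} - \frac{4}{5}\right) \left(\left(41 - 12\right) + 22\right) - 96 = - \frac{57 \left(29 + 22\right)}{5} - 96 = \left(- \frac{57}{5}\right) 51 - 96 = - \frac{2907}{5} - 96 = - \frac{3387}{5}$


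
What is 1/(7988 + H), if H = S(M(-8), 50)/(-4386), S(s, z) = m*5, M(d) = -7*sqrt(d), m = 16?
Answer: 2193/17517644 ≈ 0.00012519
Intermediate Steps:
S(s, z) = 80 (S(s, z) = 16*5 = 80)
H = -40/2193 (H = 80/(-4386) = 80*(-1/4386) = -40/2193 ≈ -0.018240)
1/(7988 + H) = 1/(7988 - 40/2193) = 1/(17517644/2193) = 2193/17517644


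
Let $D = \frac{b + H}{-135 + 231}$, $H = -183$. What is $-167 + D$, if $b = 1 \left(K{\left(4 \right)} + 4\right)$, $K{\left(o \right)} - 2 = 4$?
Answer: $- \frac{16205}{96} \approx -168.8$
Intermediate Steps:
$K{\left(o \right)} = 6$ ($K{\left(o \right)} = 2 + 4 = 6$)
$b = 10$ ($b = 1 \left(6 + 4\right) = 1 \cdot 10 = 10$)
$D = - \frac{173}{96}$ ($D = \frac{10 - 183}{-135 + 231} = - \frac{173}{96} \approx -1.8021$)
$-167 + D = -167 - \frac{173}{96} = - \frac{16205}{96}$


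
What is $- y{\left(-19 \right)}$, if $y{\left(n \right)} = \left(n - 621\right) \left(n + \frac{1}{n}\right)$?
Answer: $- \frac{231680}{19} \approx -12194.0$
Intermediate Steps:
$y{\left(n \right)} = \left(-621 + n\right) \left(n + \frac{1}{n}\right)$
$- y{\left(-19 \right)} = - (1 + \left(-19\right)^{2} - -11799 - \frac{621}{-19}) = - (1 + 361 + 11799 - - \frac{621}{19}) = - (1 + 361 + 11799 + \frac{621}{19}) = \left(-1\right) \frac{231680}{19} = - \frac{231680}{19}$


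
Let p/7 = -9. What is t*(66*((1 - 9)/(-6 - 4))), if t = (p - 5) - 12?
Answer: -4224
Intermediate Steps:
p = -63 (p = 7*(-9) = -63)
t = -80 (t = (-63 - 5) - 12 = -68 - 12 = -80)
t*(66*((1 - 9)/(-6 - 4))) = -5280*(1 - 9)/(-6 - 4) = -5280*(-8/(-10)) = -5280*(-8*(-⅒)) = -5280*4/5 = -80*264/5 = -4224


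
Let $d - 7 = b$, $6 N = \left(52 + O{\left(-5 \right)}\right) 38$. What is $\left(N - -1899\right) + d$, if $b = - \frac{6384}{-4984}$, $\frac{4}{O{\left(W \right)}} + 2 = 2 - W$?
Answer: $\frac{997548}{445} \approx 2241.7$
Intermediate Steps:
$O{\left(W \right)} = - \frac{4}{W}$ ($O{\left(W \right)} = \frac{4}{-2 - \left(-2 + W\right)} = \frac{4}{\left(-1\right) W} = 4 \left(- \frac{1}{W}\right) = - \frac{4}{W}$)
$b = \frac{114}{89}$ ($b = \left(-6384\right) \left(- \frac{1}{4984}\right) = \frac{114}{89} \approx 1.2809$)
$N = \frac{1672}{5}$ ($N = \frac{\left(52 - \frac{4}{-5}\right) 38}{6} = \frac{\left(52 - - \frac{4}{5}\right) 38}{6} = \frac{\left(52 + \frac{4}{5}\right) 38}{6} = \frac{\frac{264}{5} \cdot 38}{6} = \frac{1}{6} \cdot \frac{10032}{5} = \frac{1672}{5} \approx 334.4$)
$d = \frac{737}{89}$ ($d = 7 + \frac{114}{89} = \frac{737}{89} \approx 8.2809$)
$\left(N - -1899\right) + d = \left(\frac{1672}{5} - -1899\right) + \frac{737}{89} = \left(\frac{1672}{5} + \left(-12525 + 14424\right)\right) + \frac{737}{89} = \left(\frac{1672}{5} + 1899\right) + \frac{737}{89} = \frac{11167}{5} + \frac{737}{89} = \frac{997548}{445}$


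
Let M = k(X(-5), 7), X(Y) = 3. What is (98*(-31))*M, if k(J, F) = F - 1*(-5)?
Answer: -36456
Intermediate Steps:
k(J, F) = 5 + F (k(J, F) = F + 5 = 5 + F)
M = 12 (M = 5 + 7 = 12)
(98*(-31))*M = (98*(-31))*12 = -3038*12 = -36456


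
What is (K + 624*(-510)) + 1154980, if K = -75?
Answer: 836665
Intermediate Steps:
(K + 624*(-510)) + 1154980 = (-75 + 624*(-510)) + 1154980 = (-75 - 318240) + 1154980 = -318315 + 1154980 = 836665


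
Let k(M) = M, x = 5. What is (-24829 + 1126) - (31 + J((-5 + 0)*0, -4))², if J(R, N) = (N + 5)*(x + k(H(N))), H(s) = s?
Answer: -24727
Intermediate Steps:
J(R, N) = (5 + N)² (J(R, N) = (N + 5)*(5 + N) = (5 + N)*(5 + N) = (5 + N)²)
(-24829 + 1126) - (31 + J((-5 + 0)*0, -4))² = (-24829 + 1126) - (31 + (25 + (-4)² + 10*(-4)))² = -23703 - (31 + (25 + 16 - 40))² = -23703 - (31 + 1)² = -23703 - 1*32² = -23703 - 1*1024 = -23703 - 1024 = -24727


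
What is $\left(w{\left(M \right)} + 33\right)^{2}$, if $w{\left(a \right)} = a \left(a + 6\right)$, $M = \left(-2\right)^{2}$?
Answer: $5329$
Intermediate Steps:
$M = 4$
$w{\left(a \right)} = a \left(6 + a\right)$
$\left(w{\left(M \right)} + 33\right)^{2} = \left(4 \left(6 + 4\right) + 33\right)^{2} = \left(4 \cdot 10 + 33\right)^{2} = \left(40 + 33\right)^{2} = 73^{2} = 5329$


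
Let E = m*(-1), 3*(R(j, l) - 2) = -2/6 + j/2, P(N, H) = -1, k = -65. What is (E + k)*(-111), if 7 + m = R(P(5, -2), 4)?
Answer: 39775/6 ≈ 6629.2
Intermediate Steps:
R(j, l) = 17/9 + j/6 (R(j, l) = 2 + (-2/6 + j/2)/3 = 2 + (-2*⅙ + j*(½))/3 = 2 + (-⅓ + j/2)/3 = 2 + (-⅑ + j/6) = 17/9 + j/6)
m = -95/18 (m = -7 + (17/9 + (⅙)*(-1)) = -7 + (17/9 - ⅙) = -7 + 31/18 = -95/18 ≈ -5.2778)
E = 95/18 (E = -95/18*(-1) = 95/18 ≈ 5.2778)
(E + k)*(-111) = (95/18 - 65)*(-111) = -1075/18*(-111) = 39775/6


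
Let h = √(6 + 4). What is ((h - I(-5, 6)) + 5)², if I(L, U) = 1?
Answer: (4 + √10)² ≈ 51.298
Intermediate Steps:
h = √10 ≈ 3.1623
((h - I(-5, 6)) + 5)² = ((√10 - 1*1) + 5)² = ((√10 - 1) + 5)² = ((-1 + √10) + 5)² = (4 + √10)²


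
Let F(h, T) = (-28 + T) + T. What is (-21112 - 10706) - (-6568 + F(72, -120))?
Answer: -24982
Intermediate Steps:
F(h, T) = -28 + 2*T
(-21112 - 10706) - (-6568 + F(72, -120)) = (-21112 - 10706) - (-6568 + (-28 + 2*(-120))) = -31818 - (-6568 + (-28 - 240)) = -31818 - (-6568 - 268) = -31818 - 1*(-6836) = -31818 + 6836 = -24982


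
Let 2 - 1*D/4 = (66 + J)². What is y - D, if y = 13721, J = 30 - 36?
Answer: 28113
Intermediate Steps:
J = -6
D = -14392 (D = 8 - 4*(66 - 6)² = 8 - 4*60² = 8 - 4*3600 = 8 - 14400 = -14392)
y - D = 13721 - 1*(-14392) = 13721 + 14392 = 28113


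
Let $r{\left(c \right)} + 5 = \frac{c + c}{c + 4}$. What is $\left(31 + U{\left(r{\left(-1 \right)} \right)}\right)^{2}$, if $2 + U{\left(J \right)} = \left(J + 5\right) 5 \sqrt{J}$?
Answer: $\frac{21007}{27} - \frac{580 i \sqrt{51}}{9} \approx 778.04 - 460.23 i$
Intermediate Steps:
$r{\left(c \right)} = -5 + \frac{2 c}{4 + c}$ ($r{\left(c \right)} = -5 + \frac{c + c}{c + 4} = -5 + \frac{2 c}{4 + c}$)
$U{\left(J \right)} = -2 + \sqrt{J} \left(25 + 5 J\right)$ ($U{\left(J \right)} = -2 + \left(J + 5\right) 5 \sqrt{J} = -2 + \left(5 + J\right) 5 \sqrt{J} = -2 + \left(25 + 5 J\right) \sqrt{J} = -2 + \sqrt{J} \left(25 + 5 J\right)$)
$\left(31 + U{\left(r{\left(-1 \right)} \right)}\right)^{2} = \left(31 + \left(-2 + 5 \left(\frac{-20 - -3}{4 - 1}\right)^{\frac{3}{2}} + 25 \sqrt{\frac{-20 - -3}{4 - 1}}\right)\right)^{2} = \left(31 + \left(-2 + 5 \left(\frac{-20 + 3}{3}\right)^{\frac{3}{2}} + 25 \sqrt{\frac{-20 + 3}{3}}\right)\right)^{2} = \left(31 + \left(-2 + 5 \left(\frac{1}{3} \left(-17\right)\right)^{\frac{3}{2}} + 25 \sqrt{\frac{1}{3} \left(-17\right)}\right)\right)^{2} = \left(31 + \left(-2 + 5 \left(- \frac{17}{3}\right)^{\frac{3}{2}} + 25 \sqrt{- \frac{17}{3}}\right)\right)^{2} = \left(31 + \left(-2 + 5 \left(- \frac{17 i \sqrt{51}}{9}\right) + 25 \frac{i \sqrt{51}}{3}\right)\right)^{2} = \left(31 - \left(2 + \frac{10 i \sqrt{51}}{9}\right)\right)^{2} = \left(29 - \frac{10 i \sqrt{51}}{9}\right)^{2}$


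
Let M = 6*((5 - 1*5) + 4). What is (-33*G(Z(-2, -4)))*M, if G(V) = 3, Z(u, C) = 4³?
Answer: -2376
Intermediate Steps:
Z(u, C) = 64
M = 24 (M = 6*((5 - 5) + 4) = 6*(0 + 4) = 6*4 = 24)
(-33*G(Z(-2, -4)))*M = -33*3*24 = -99*24 = -2376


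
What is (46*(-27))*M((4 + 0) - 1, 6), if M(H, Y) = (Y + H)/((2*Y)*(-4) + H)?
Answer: 1242/5 ≈ 248.40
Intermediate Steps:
M(H, Y) = (H + Y)/(H - 8*Y) (M(H, Y) = (H + Y)/(-8*Y + H) = (H + Y)/(H - 8*Y))
(46*(-27))*M((4 + 0) - 1, 6) = (46*(-27))*((((4 + 0) - 1) + 6)/(((4 + 0) - 1) - 8*6)) = -1242*((4 - 1) + 6)/((4 - 1) - 48) = -1242*(3 + 6)/(3 - 48) = -1242*9/(-45) = -(-138)*9/5 = -1242*(-⅕) = 1242/5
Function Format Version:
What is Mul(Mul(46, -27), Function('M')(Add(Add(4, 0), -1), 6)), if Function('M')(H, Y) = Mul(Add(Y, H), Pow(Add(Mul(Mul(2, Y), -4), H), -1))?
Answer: Rational(1242, 5) ≈ 248.40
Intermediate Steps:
Function('M')(H, Y) = Mul(Pow(Add(H, Mul(-8, Y)), -1), Add(H, Y)) (Function('M')(H, Y) = Mul(Add(H, Y), Pow(Add(Mul(-8, Y), H), -1)) = Mul(Add(H, Y), Pow(Add(H, Mul(-8, Y)), -1)) = Mul(Pow(Add(H, Mul(-8, Y)), -1), Add(H, Y)))
Mul(Mul(46, -27), Function('M')(Add(Add(4, 0), -1), 6)) = Mul(Mul(46, -27), Mul(Pow(Add(Add(Add(4, 0), -1), Mul(-8, 6)), -1), Add(Add(Add(4, 0), -1), 6))) = Mul(-1242, Mul(Pow(Add(Add(4, -1), -48), -1), Add(Add(4, -1), 6))) = Mul(-1242, Mul(Pow(Add(3, -48), -1), Add(3, 6))) = Mul(-1242, Mul(Pow(-45, -1), 9)) = Mul(-1242, Mul(Rational(-1, 45), 9)) = Mul(-1242, Rational(-1, 5)) = Rational(1242, 5)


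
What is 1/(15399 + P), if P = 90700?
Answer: 1/106099 ≈ 9.4252e-6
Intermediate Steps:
1/(15399 + P) = 1/(15399 + 90700) = 1/106099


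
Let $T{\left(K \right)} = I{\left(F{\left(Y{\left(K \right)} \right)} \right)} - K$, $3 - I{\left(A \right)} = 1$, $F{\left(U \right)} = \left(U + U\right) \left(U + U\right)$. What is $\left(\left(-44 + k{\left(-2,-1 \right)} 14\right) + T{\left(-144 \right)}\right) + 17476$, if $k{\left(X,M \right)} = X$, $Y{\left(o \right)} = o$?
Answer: $17550$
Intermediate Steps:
$F{\left(U \right)} = 4 U^{2}$ ($F{\left(U \right)} = 2 U 2 U = 4 U^{2}$)
$I{\left(A \right)} = 2$ ($I{\left(A \right)} = 3 - 1 = 2$)
$T{\left(K \right)} = 2 - K$
$\left(\left(-44 + k{\left(-2,-1 \right)} 14\right) + T{\left(-144 \right)}\right) + 17476 = \left(\left(-44 - 28\right) + \left(2 - -144\right)\right) + 17476 = \left(\left(-44 - 28\right) + \left(2 + 144\right)\right) + 17476 = \left(-72 + 146\right) + 17476 = 74 + 17476 = 17550$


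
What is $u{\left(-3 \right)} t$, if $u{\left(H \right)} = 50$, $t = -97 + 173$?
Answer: $3800$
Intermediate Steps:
$t = 76$
$u{\left(-3 \right)} t = 50 \cdot 76 = 3800$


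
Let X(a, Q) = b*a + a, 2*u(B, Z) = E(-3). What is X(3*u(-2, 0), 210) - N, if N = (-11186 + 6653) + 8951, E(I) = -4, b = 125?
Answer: -5174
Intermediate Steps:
u(B, Z) = -2 (u(B, Z) = (1/2)*(-4) = -2)
N = 4418 (N = -4533 + 8951 = 4418)
X(a, Q) = 126*a (X(a, Q) = 125*a + a = 126*a)
X(3*u(-2, 0), 210) - N = 126*(3*(-2)) - 1*4418 = 126*(-6) - 4418 = -756 - 4418 = -5174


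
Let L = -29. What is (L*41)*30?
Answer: -35670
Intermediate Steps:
(L*41)*30 = -29*41*30 = -1189*30 = -35670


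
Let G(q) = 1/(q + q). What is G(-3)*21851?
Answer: -21851/6 ≈ -3641.8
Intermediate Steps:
G(q) = 1/(2*q)
G(-3)*21851 = ((½)/(-3))*21851 = ((½)*(-⅓))*21851 = -⅙*21851 = -21851/6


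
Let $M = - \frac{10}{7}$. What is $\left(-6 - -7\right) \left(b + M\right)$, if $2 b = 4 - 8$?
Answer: $- \frac{24}{7} \approx -3.4286$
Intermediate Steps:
$b = -2$ ($b = \frac{4 - 8}{2} = \frac{1}{2} \left(-4\right) = -2$)
$M = - \frac{10}{7}$ ($M = \left(-10\right) \frac{1}{7} = - \frac{10}{7} \approx -1.4286$)
$\left(-6 - -7\right) \left(b + M\right) = \left(-6 - -7\right) \left(-2 - \frac{10}{7}\right) = \left(-6 + 7\right) \left(- \frac{24}{7}\right) = 1 \left(- \frac{24}{7}\right) = - \frac{24}{7}$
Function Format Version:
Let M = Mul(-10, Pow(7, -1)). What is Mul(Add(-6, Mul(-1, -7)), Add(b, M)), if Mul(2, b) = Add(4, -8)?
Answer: Rational(-24, 7) ≈ -3.4286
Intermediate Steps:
b = -2 (b = Mul(Rational(1, 2), Add(4, -8)) = Mul(Rational(1, 2), -4) = -2)
M = Rational(-10, 7) (M = Mul(-10, Rational(1, 7)) = Rational(-10, 7) ≈ -1.4286)
Mul(Add(-6, Mul(-1, -7)), Add(b, M)) = Mul(Add(-6, Mul(-1, -7)), Add(-2, Rational(-10, 7))) = Mul(Add(-6, 7), Rational(-24, 7)) = Mul(1, Rational(-24, 7)) = Rational(-24, 7)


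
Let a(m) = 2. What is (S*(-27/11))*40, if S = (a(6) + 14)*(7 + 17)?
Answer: -414720/11 ≈ -37702.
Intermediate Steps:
S = 384 (S = (2 + 14)*(7 + 17) = 16*24 = 384)
(S*(-27/11))*40 = (384*(-27/11))*40 = -10368/11*40 = -414720/11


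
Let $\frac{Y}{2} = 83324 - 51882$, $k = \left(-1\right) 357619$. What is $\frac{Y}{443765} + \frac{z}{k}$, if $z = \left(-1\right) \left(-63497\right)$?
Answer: $- \frac{5689233009}{158698795535} \approx -0.035849$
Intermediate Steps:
$k = -357619$
$Y = 62884$ ($Y = 2 \left(83324 - 51882\right) = 2 \cdot 31442 = 62884$)
$z = 63497$
$\frac{Y}{443765} + \frac{z}{k} = \frac{62884}{443765} + \frac{63497}{-357619} = 62884 \cdot \frac{1}{443765} + 63497 \left(- \frac{1}{357619}\right) = \frac{62884}{443765} - \frac{63497}{357619} = - \frac{5689233009}{158698795535}$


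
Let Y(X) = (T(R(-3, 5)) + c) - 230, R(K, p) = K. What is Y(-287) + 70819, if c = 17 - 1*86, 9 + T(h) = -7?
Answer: 70504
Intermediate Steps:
T(h) = -16 (T(h) = -9 - 7 = -16)
c = -69 (c = 17 - 86 = -69)
Y(X) = -315 (Y(X) = (-16 - 69) - 230 = -85 - 230 = -315)
Y(-287) + 70819 = -315 + 70819 = 70504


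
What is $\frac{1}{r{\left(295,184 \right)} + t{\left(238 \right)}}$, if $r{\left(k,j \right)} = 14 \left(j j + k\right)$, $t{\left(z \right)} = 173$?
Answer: $\frac{1}{478287} \approx 2.0908 \cdot 10^{-6}$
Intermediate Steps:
$r{\left(k,j \right)} = 14 k + 14 j^{2}$ ($r{\left(k,j \right)} = 14 \left(j^{2} + k\right) = 14 \left(k + j^{2}\right) = 14 k + 14 j^{2}$)
$\frac{1}{r{\left(295,184 \right)} + t{\left(238 \right)}} = \frac{1}{\left(14 \cdot 295 + 14 \cdot 184^{2}\right) + 173} = \frac{1}{\left(4130 + 14 \cdot 33856\right) + 173} = \frac{1}{\left(4130 + 473984\right) + 173} = \frac{1}{478114 + 173} = \frac{1}{478287}$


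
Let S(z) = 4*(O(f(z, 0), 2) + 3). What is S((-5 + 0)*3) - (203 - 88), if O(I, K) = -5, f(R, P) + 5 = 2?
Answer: -123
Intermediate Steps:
f(R, P) = -3 (f(R, P) = -5 + 2 = -3)
S(z) = -8 (S(z) = 4*(-5 + 3) = 4*(-2) = -8)
S((-5 + 0)*3) - (203 - 88) = -8 - (203 - 88) = -8 - 1*115 = -8 - 115 = -123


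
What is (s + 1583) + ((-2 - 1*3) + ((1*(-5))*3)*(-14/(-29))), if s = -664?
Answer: 26296/29 ≈ 906.76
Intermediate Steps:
(s + 1583) + ((-2 - 1*3) + ((1*(-5))*3)*(-14/(-29))) = (-664 + 1583) + ((-2 - 1*3) + ((1*(-5))*3)*(-14/(-29))) = 919 + ((-2 - 3) + (-5*3)*(-14*(-1/29))) = 919 + (-5 - 15*14/29) = 919 + (-5 - 210/29) = 919 - 355/29 = 26296/29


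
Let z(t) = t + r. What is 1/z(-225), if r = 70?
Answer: -1/155 ≈ -0.0064516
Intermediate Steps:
z(t) = 70 + t (z(t) = t + 70 = 70 + t)
1/z(-225) = 1/(70 - 225) = 1/(-155) = -1/155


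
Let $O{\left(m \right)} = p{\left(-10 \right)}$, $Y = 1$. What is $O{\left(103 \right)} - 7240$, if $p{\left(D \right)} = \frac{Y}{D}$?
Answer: $- \frac{72401}{10} \approx -7240.1$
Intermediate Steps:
$p{\left(D \right)} = \frac{1}{D}$ ($p{\left(D \right)} = 1 \frac{1}{D} = \frac{1}{D}$)
$O{\left(m \right)} = - \frac{1}{10}$ ($O{\left(m \right)} = \frac{1}{-10} = - \frac{1}{10}$)
$O{\left(103 \right)} - 7240 = - \frac{1}{10} - 7240 = - \frac{72401}{10}$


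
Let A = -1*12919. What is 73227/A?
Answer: -73227/12919 ≈ -5.6682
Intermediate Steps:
A = -12919
73227/A = 73227/(-12919) = 73227*(-1/12919) = -73227/12919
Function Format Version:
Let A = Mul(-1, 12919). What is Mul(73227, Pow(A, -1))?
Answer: Rational(-73227, 12919) ≈ -5.6682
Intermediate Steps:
A = -12919
Mul(73227, Pow(A, -1)) = Mul(73227, Pow(-12919, -1)) = Mul(73227, Rational(-1, 12919)) = Rational(-73227, 12919)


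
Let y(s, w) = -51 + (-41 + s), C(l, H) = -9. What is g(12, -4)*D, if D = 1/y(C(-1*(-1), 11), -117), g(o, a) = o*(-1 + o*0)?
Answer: 12/101 ≈ 0.11881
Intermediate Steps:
g(o, a) = -o (g(o, a) = o*(-1 + 0) = o*(-1) = -o)
y(s, w) = -92 + s
D = -1/101 (D = 1/(-92 - 9) = 1/(-101) = -1/101 ≈ -0.0099010)
g(12, -4)*D = -1*12*(-1/101) = -12*(-1/101) = 12/101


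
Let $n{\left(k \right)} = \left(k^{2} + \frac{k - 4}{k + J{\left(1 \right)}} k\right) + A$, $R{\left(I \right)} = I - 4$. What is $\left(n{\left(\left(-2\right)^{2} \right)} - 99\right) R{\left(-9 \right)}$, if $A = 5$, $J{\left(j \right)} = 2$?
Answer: $1014$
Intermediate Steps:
$R{\left(I \right)} = -4 + I$
$n{\left(k \right)} = 5 + k^{2} + \frac{k \left(-4 + k\right)}{2 + k}$ ($n{\left(k \right)} = \left(k^{2} + \frac{k - 4}{k + 2} k\right) + 5 = \left(k^{2} + \frac{-4 + k}{2 + k} k\right) + 5 = \left(k^{2} + \frac{k \left(-4 + k\right)}{2 + k}\right) + 5 = 5 + k^{2} + \frac{k \left(-4 + k\right)}{2 + k}$)
$\left(n{\left(\left(-2\right)^{2} \right)} - 99\right) R{\left(-9 \right)} = \left(\frac{10 + \left(-2\right)^{2} + \left(\left(-2\right)^{2}\right)^{3} + 3 \left(\left(-2\right)^{2}\right)^{2}}{2 + \left(-2\right)^{2}} - 99\right) \left(-4 - 9\right) = \left(\frac{10 + 4 + 4^{3} + 3 \cdot 4^{2}}{2 + 4} - 99\right) \left(-13\right) = \left(\frac{10 + 4 + 64 + 3 \cdot 16}{6} - 99\right) \left(-13\right) = \left(\frac{10 + 4 + 64 + 48}{6} - 99\right) \left(-13\right) = \left(\frac{1}{6} \cdot 126 - 99\right) \left(-13\right) = \left(21 - 99\right) \left(-13\right) = \left(-78\right) \left(-13\right) = 1014$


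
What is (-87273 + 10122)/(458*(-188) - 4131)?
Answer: 77151/90235 ≈ 0.85500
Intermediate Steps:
(-87273 + 10122)/(458*(-188) - 4131) = -77151/(-86104 - 4131) = -77151/(-90235) = -77151*(-1/90235) = 77151/90235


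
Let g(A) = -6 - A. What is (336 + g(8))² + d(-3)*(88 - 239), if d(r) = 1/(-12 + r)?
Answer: 1555411/15 ≈ 1.0369e+5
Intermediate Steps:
(336 + g(8))² + d(-3)*(88 - 239) = (336 + (-6 - 1*8))² + (88 - 239)/(-12 - 3) = (336 + (-6 - 8))² - 151/(-15) = (336 - 14)² - 1/15*(-151) = 322² + 151/15 = 103684 + 151/15 = 1555411/15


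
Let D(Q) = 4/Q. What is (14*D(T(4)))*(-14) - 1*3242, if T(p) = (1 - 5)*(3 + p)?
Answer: -3214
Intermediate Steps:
T(p) = -12 - 4*p (T(p) = -4*(3 + p) = -12 - 4*p)
(14*D(T(4)))*(-14) - 1*3242 = (14*(4/(-12 - 4*4)))*(-14) - 1*3242 = (14*(4/(-12 - 16)))*(-14) - 3242 = (14*(4/(-28)))*(-14) - 3242 = (14*(4*(-1/28)))*(-14) - 3242 = (14*(-1/7))*(-14) - 3242 = -2*(-14) - 3242 = 28 - 3242 = -3214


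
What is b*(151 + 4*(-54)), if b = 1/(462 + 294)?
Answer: -65/756 ≈ -0.085979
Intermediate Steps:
b = 1/756 ≈ 0.0013228
b*(151 + 4*(-54)) = (151 + 4*(-54))/756 = (151 - 216)/756 = (1/756)*(-65) = -65/756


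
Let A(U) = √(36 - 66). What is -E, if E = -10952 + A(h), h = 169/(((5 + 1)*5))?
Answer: 10952 - I*√30 ≈ 10952.0 - 5.4772*I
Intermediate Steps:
h = 169/30 (h = 169/((6*5)) = 169/30 ≈ 5.6333)
A(U) = I*√30 (A(U) = √(-30) = I*√30)
E = -10952 + I*√30 ≈ -10952.0 + 5.4772*I
-E = -(-10952 + I*√30) = 10952 - I*√30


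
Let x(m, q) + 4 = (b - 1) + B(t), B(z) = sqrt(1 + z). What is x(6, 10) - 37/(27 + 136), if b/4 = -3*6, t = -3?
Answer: -12588/163 + I*sqrt(2) ≈ -77.227 + 1.4142*I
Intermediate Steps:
b = -72 (b = 4*(-3*6) = 4*(-18) = -72)
x(m, q) = -77 + I*sqrt(2) (x(m, q) = -4 + ((-72 - 1) + sqrt(1 - 3)) = -4 + (-73 + sqrt(-2)) = -4 + (-73 + I*sqrt(2)) = -77 + I*sqrt(2))
x(6, 10) - 37/(27 + 136) = (-77 + I*sqrt(2)) - 37/(27 + 136) = (-77 + I*sqrt(2)) - 37/163 = -12588/163 + I*sqrt(2)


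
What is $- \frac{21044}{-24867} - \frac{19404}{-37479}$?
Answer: $\frac{423742448}{310663431} \approx 1.364$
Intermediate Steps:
$- \frac{21044}{-24867} - \frac{19404}{-37479} = \left(-21044\right) \left(- \frac{1}{24867}\right) - - \frac{6468}{12493} = \frac{21044}{24867} + \frac{6468}{12493} = \frac{423742448}{310663431}$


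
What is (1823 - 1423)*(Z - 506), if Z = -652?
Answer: -463200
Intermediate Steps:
(1823 - 1423)*(Z - 506) = (1823 - 1423)*(-652 - 506) = 400*(-1158) = -463200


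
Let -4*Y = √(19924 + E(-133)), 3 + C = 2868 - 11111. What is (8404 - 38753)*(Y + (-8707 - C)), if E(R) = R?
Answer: 13990889 + 91047*√2199/4 ≈ 1.5058e+7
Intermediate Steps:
C = -8246 (C = -3 + (2868 - 11111) = -3 - 8243 = -8246)
Y = -3*√2199/4 (Y = -√(19924 - 133)/4 = -3*√2199/4 ≈ -35.170)
(8404 - 38753)*(Y + (-8707 - C)) = (8404 - 38753)*(-3*√2199/4 + (-8707 - 1*(-8246))) = -30349*(-3*√2199/4 + (-8707 + 8246)) = -30349*(-3*√2199/4 - 461) = -30349*(-461 - 3*√2199/4) = 13990889 + 91047*√2199/4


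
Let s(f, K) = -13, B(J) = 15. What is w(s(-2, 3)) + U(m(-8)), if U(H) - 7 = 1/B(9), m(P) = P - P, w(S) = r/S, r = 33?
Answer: 883/195 ≈ 4.5282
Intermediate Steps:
w(S) = 33/S
m(P) = 0
U(H) = 106/15 (U(H) = 7 + 1/15 = 106/15)
w(s(-2, 3)) + U(m(-8)) = 33/(-13) + 106/15 = 33*(-1/13) + 106/15 = -33/13 + 106/15 = 883/195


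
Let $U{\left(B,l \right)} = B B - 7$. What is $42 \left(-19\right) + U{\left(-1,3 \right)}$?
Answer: $-804$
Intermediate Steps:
$U{\left(B,l \right)} = -7 + B^{2}$ ($U{\left(B,l \right)} = B^{2} - 7 = -7 + B^{2}$)
$42 \left(-19\right) + U{\left(-1,3 \right)} = 42 \left(-19\right) - \left(7 - \left(-1\right)^{2}\right) = -798 + \left(-7 + 1\right) = -798 - 6 = -804$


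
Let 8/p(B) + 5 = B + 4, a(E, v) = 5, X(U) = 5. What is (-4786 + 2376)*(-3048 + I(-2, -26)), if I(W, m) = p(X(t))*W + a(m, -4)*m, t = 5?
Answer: 7668620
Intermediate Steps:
p(B) = 8/(-1 + B) (p(B) = 8/(-5 + (B + 4)) = 8/(-5 + (4 + B)) = 8/(-1 + B))
I(W, m) = 2*W + 5*m (I(W, m) = (8/(-1 + 5))*W + 5*m = (8/4)*W + 5*m = (8*(¼))*W + 5*m = 2*W + 5*m)
(-4786 + 2376)*(-3048 + I(-2, -26)) = (-4786 + 2376)*(-3048 + (2*(-2) + 5*(-26))) = -2410*(-3048 + (-4 - 130)) = -2410*(-3048 - 134) = -2410*(-3182) = 7668620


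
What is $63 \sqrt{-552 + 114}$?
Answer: $63 i \sqrt{438} \approx 1318.5 i$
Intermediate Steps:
$63 \sqrt{-552 + 114} = 63 \sqrt{-438} = 63 i \sqrt{438}$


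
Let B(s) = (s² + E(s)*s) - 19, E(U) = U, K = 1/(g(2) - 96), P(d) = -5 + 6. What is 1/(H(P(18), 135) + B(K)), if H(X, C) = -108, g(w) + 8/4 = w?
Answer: -4608/585215 ≈ -0.0078740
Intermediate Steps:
P(d) = 1
g(w) = -2 + w
K = -1/96 (K = 1/((-2 + 2) - 96) = 1/(0 - 96) = 1/(-96) = -1/96 ≈ -0.010417)
B(s) = -19 + 2*s² (B(s) = (s² + s*s) - 19 = (s² + s²) - 19 = 2*s² - 19 = -19 + 2*s²)
1/(H(P(18), 135) + B(K)) = 1/(-108 + (-19 + 2*(-1/96)²)) = 1/(-108 + (-19 + 2*(1/9216))) = 1/(-108 + (-19 + 1/4608)) = 1/(-108 - 87551/4608) = 1/(-585215/4608) = -4608/585215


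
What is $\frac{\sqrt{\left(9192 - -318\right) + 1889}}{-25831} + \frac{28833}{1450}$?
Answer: $\frac{28833}{1450} - \frac{\sqrt{11399}}{25831} \approx 19.881$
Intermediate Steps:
$\frac{\sqrt{\left(9192 - -318\right) + 1889}}{-25831} + \frac{28833}{1450} = \sqrt{\left(9192 + 318\right) + 1889} \left(- \frac{1}{25831}\right) + 28833 \cdot \frac{1}{1450} = \sqrt{9510 + 1889} \left(- \frac{1}{25831}\right) + \frac{28833}{1450} = \sqrt{11399} \left(- \frac{1}{25831}\right) + \frac{28833}{1450} = - \frac{\sqrt{11399}}{25831} + \frac{28833}{1450} = \frac{28833}{1450} - \frac{\sqrt{11399}}{25831}$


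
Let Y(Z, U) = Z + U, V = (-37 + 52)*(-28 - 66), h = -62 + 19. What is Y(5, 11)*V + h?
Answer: -22603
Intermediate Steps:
h = -43
V = -1410 (V = 15*(-94) = -1410)
Y(Z, U) = U + Z
Y(5, 11)*V + h = (11 + 5)*(-1410) - 43 = 16*(-1410) - 43 = -22560 - 43 = -22603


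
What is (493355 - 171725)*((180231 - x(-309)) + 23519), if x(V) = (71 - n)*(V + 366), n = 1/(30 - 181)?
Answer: 64230354480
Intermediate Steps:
n = -1/151 (n = 1/(-151) = -1/151 ≈ -0.0066225)
x(V) = 3924252/151 + 10722*V/151 (x(V) = (71 - 1*(-1/151))*(V + 366) = (71 + 1/151)*(366 + V) = 10722*(366 + V)/151 = 3924252/151 + 10722*V/151)
(493355 - 171725)*((180231 - x(-309)) + 23519) = (493355 - 171725)*((180231 - (3924252/151 + (10722/151)*(-309))) + 23519) = 321630*((180231 - (3924252/151 - 3313098/151)) + 23519) = 321630*((180231 - 1*611154/151) + 23519) = 321630*((180231 - 611154/151) + 23519) = 321630*(26603727/151 + 23519) = 321630*(30155096/151) = 64230354480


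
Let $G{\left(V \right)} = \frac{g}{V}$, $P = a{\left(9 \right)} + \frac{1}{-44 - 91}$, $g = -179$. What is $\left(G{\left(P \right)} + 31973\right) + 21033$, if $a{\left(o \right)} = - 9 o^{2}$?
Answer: $\frac{5216662661}{98416} \approx 53006.0$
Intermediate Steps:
$P = - \frac{98416}{135}$ ($P = - 9 \cdot 9^{2} + \frac{1}{-44 - 91} = \left(-9\right) 81 + \frac{1}{-135} = -729 - \frac{1}{135} = - \frac{98416}{135} \approx -729.01$)
$G{\left(V \right)} = - \frac{179}{V}$
$\left(G{\left(P \right)} + 31973\right) + 21033 = \left(- \frac{179}{- \frac{98416}{135}} + 31973\right) + 21033 = \left(\left(-179\right) \left(- \frac{135}{98416}\right) + 31973\right) + 21033 = \left(\frac{24165}{98416} + 31973\right) + 21033 = \frac{3146678933}{98416} + 21033 = \frac{5216662661}{98416}$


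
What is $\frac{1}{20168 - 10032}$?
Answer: $\frac{1}{10136} \approx 9.8658 \cdot 10^{-5}$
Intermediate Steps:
$\frac{1}{20168 - 10032} = \frac{1}{10136}$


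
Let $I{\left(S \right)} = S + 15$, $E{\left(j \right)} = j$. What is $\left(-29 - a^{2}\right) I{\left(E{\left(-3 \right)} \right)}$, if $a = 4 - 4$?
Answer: $-348$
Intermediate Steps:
$I{\left(S \right)} = 15 + S$
$a = 0$ ($a = 4 - 4 = 0$)
$\left(-29 - a^{2}\right) I{\left(E{\left(-3 \right)} \right)} = \left(-29 - 0^{2}\right) \left(15 - 3\right) = \left(-29 - 0\right) 12 = \left(-29 + 0\right) 12 = \left(-29\right) 12 = -348$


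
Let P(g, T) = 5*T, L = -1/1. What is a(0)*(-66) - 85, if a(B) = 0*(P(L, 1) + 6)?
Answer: -85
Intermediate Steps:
L = -1 (L = -1*1 = -1)
a(B) = 0 (a(B) = 0*(5*1 + 6) = 0*(5 + 6) = 0*11 = 0)
a(0)*(-66) - 85 = 0*(-66) - 85 = 0 - 85 = -85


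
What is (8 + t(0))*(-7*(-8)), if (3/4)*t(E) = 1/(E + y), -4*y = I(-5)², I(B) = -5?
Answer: 32704/75 ≈ 436.05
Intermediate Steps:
y = -25/4 (y = -¼*(-5)² = -¼*25 = -25/4 ≈ -6.2500)
t(E) = 4/(3*(-25/4 + E)) (t(E) = 4/(3*(E - 25/4)) = 4/(3*(-25/4 + E)))
(8 + t(0))*(-7*(-8)) = (8 + 16/(3*(-25 + 4*0)))*(-7*(-8)) = (8 + 16/(3*(-25 + 0)))*56 = (8 + (16/3)/(-25))*56 = (8 + (16/3)*(-1/25))*56 = (8 - 16/75)*56 = (584/75)*56 = 32704/75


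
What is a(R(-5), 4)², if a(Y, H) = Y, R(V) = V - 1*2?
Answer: 49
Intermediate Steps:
R(V) = -2 + V (R(V) = V - 2 = -2 + V)
a(R(-5), 4)² = (-2 - 5)² = (-7)² = 49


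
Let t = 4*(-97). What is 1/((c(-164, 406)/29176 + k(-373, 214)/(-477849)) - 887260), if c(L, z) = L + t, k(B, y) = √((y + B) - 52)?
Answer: -2694658920607488136657383/2390863124880230503216704900820 + 6355682710041*I*√211/2390863124880230503216704900820 ≈ -1.1271e-6 + 3.8614e-17*I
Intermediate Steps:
t = -388
k(B, y) = √(-52 + B + y) (k(B, y) = √((B + y) - 52) = √(-52 + B + y))
c(L, z) = -388 + L (c(L, z) = L - 388 = -388 + L)
1/((c(-164, 406)/29176 + k(-373, 214)/(-477849)) - 887260) = 1/(((-388 - 164)/29176 + √(-52 - 373 + 214)/(-477849)) - 887260) = 1/((-552*1/29176 + √(-211)*(-1/477849)) - 887260) = 1/((-69/3647 + (I*√211)*(-1/477849)) - 887260) = 1/((-69/3647 - I*√211/477849) - 887260) = 1/(-3235837289/3647 - I*√211/477849)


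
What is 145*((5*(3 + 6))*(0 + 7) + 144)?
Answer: 66555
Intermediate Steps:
145*((5*(3 + 6))*(0 + 7) + 144) = 145*((5*9)*7 + 144) = 145*(45*7 + 144) = 145*(315 + 144) = 145*459 = 66555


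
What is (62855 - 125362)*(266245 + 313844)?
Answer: -36259623123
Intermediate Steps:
(62855 - 125362)*(266245 + 313844) = -62507*580089 = -36259623123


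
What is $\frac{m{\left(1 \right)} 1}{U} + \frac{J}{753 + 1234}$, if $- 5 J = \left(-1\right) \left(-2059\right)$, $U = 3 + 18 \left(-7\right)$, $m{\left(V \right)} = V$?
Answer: $- \frac{263192}{1222005} \approx -0.21538$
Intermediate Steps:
$U = -123$ ($U = 3 - 126 = -123$)
$J = - \frac{2059}{5}$ ($J = - \frac{\left(-1\right) \left(-2059\right)}{5} = \left(- \frac{1}{5}\right) 2059 = - \frac{2059}{5} \approx -411.8$)
$\frac{m{\left(1 \right)} 1}{U} + \frac{J}{753 + 1234} = \frac{1 \cdot 1}{-123} - \frac{2059}{5 \left(753 + 1234\right)} = 1 \left(- \frac{1}{123}\right) - \frac{2059}{5 \cdot 1987} = - \frac{1}{123} - \frac{2059}{9935} = - \frac{263192}{1222005}$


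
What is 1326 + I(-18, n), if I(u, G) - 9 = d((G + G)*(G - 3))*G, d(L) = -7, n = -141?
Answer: 2322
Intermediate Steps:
I(u, G) = 9 - 7*G
1326 + I(-18, n) = 1326 + (9 - 7*(-141)) = 1326 + (9 + 987) = 1326 + 996 = 2322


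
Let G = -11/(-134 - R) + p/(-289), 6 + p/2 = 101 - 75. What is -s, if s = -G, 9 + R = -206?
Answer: -6419/23409 ≈ -0.27421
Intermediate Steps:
R = -215 (R = -9 - 206 = -215)
p = 40 (p = -12 + 2*(101 - 75) = -12 + 2*26 = -12 + 52 = 40)
G = -6419/23409 (G = -11/(-134 - 1*(-215)) + 40/(-289) = -11/(-134 + 215) + 40*(-1/289) = -11/81 - 40/289 = -6419/23409 ≈ -0.27421)
s = 6419/23409 (s = -1*(-6419/23409) = 6419/23409 ≈ 0.27421)
-s = -1*6419/23409 = -6419/23409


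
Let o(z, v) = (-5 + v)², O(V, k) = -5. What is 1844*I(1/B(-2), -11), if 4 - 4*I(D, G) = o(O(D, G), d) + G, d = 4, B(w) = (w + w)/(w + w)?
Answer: 6454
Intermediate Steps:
B(w) = 1 (B(w) = (2*w)/((2*w)) = (2*w)*(1/(2*w)) = 1)
I(D, G) = ¾ - G/4 (I(D, G) = 1 - ((-5 + 4)² + G)/4 = 1 - ((-1)² + G)/4 = 1 - (1 + G)/4 = 1 + (-¼ - G/4) = ¾ - G/4)
1844*I(1/B(-2), -11) = 1844*(¾ - ¼*(-11)) = 1844*(¾ + 11/4) = 1844*(7/2) = 6454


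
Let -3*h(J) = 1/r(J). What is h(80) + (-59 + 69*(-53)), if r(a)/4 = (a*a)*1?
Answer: -285388801/76800 ≈ -3716.0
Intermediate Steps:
r(a) = 4*a² (r(a) = 4*((a*a)*1) = 4*(a²*1) = 4*a²)
h(J) = -1/(12*J²) (h(J) = -1/(4*J²)/3 = -1/(12*J²))
h(80) + (-59 + 69*(-53)) = -1/12/80² + (-59 + 69*(-53)) = -1/12*1/6400 + (-59 - 3657) = -1/76800 - 3716 = -285388801/76800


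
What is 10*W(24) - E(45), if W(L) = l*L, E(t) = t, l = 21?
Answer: 4995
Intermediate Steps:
W(L) = 21*L
10*W(24) - E(45) = 10*(21*24) - 1*45 = 10*504 - 45 = 5040 - 45 = 4995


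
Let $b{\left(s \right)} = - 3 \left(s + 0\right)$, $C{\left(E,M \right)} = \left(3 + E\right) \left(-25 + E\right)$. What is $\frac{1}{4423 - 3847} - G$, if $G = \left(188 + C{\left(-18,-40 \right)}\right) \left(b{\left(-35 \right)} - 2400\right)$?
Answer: $\frac{1101159361}{576} \approx 1.9117 \cdot 10^{6}$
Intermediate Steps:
$C{\left(E,M \right)} = \left(-25 + E\right) \left(3 + E\right)$
$b{\left(s \right)} = - 3 s$
$G = -1911735$ ($G = \left(188 - \left(-321 - 324\right)\right) \left(\left(-3\right) \left(-35\right) - 2400\right) = \left(188 + \left(-75 + 324 + 396\right)\right) \left(105 - 2400\right) = \left(188 + 645\right) \left(-2295\right) = 833 \left(-2295\right) = -1911735$)
$\frac{1}{4423 - 3847} - G = \frac{1}{4423 - 3847} - -1911735 = \frac{1}{576} + 1911735 = \frac{1101159361}{576}$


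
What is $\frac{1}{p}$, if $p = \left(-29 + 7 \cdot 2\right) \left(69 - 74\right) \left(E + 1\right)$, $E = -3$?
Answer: $- \frac{1}{150} \approx -0.0066667$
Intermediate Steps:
$p = -150$ ($p = \left(-29 + 7 \cdot 2\right) \left(69 - 74\right) \left(-3 + 1\right) = \left(-29 + 14\right) \left(-5\right) \left(-2\right) = \left(-15\right) \left(-5\right) \left(-2\right) = 75 \left(-2\right) = -150$)
$\frac{1}{p} = \frac{1}{-150} = - \frac{1}{150}$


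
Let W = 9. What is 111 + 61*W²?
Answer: 5052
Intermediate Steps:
111 + 61*W² = 111 + 61*9² = 111 + 61*81 = 111 + 4941 = 5052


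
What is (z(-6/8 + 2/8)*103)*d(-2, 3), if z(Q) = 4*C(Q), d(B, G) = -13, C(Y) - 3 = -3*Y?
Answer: -24102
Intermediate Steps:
C(Y) = 3 - 3*Y
z(Q) = 12 - 12*Q (z(Q) = 4*(3 - 3*Q) = 12 - 12*Q)
(z(-6/8 + 2/8)*103)*d(-2, 3) = ((12 - 12*(-6/8 + 2/8))*103)*(-13) = ((12 - 12*(-6*⅛ + 2*(⅛)))*103)*(-13) = ((12 - 12*(-¾ + ¼))*103)*(-13) = ((12 - 12*(-½))*103)*(-13) = ((12 + 6)*103)*(-13) = (18*103)*(-13) = 1854*(-13) = -24102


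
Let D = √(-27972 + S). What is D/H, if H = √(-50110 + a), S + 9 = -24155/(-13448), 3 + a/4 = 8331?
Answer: √3160244132867/1377436 ≈ 1.2906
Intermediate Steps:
a = 33312 (a = -12 + 4*8331 = -12 + 33324 = 33312)
S = -96877/13448 (S = -9 - 24155/(-13448) = -9 - 24155*(-1/13448) = -9 + 24155/13448 = -96877/13448 ≈ -7.2038)
D = I*√752528666/164 (D = √(-27972 - 96877/13448) = √(-376264333/13448) = I*√752528666/164 ≈ 167.27*I)
H = I*√16798 (H = √(-50110 + 33312) = √(-16798) = I*√16798 ≈ 129.61*I)
D/H = (I*√752528666/164)/((I*√16798)) = (I*√752528666/164)*(-I*√16798/16798) = √3160244132867/1377436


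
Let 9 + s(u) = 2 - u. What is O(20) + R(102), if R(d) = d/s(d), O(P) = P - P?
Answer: -102/109 ≈ -0.93578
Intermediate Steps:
O(P) = 0
s(u) = -7 - u (s(u) = -9 + (2 - u) = -7 - u)
R(d) = d/(-7 - d)
O(20) + R(102) = 0 - 1*102/(7 + 102) = 0 - 1*102/109 = 0 - 1*102*1/109 = 0 - 102/109 = -102/109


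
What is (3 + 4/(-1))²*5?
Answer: 5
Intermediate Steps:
(3 + 4/(-1))²*5 = (3 + 4*(-1))²*5 = (3 - 4)²*5 = (-1)²*5 = 1*5 = 5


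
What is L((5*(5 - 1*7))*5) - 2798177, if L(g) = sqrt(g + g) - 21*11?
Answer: -2798408 + 10*I ≈ -2.7984e+6 + 10.0*I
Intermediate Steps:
L(g) = -231 + sqrt(2)*sqrt(g) (L(g) = sqrt(2*g) - 231 = sqrt(2)*sqrt(g) - 231 = -231 + sqrt(2)*sqrt(g))
L((5*(5 - 1*7))*5) - 2798177 = (-231 + sqrt(2)*sqrt((5*(5 - 1*7))*5)) - 2798177 = (-231 + sqrt(2)*sqrt((5*(5 - 7))*5)) - 2798177 = (-231 + sqrt(2)*sqrt((5*(-2))*5)) - 2798177 = (-231 + sqrt(2)*sqrt(-10*5)) - 2798177 = (-231 + sqrt(2)*sqrt(-50)) - 2798177 = (-231 + sqrt(2)*(5*I*sqrt(2))) - 2798177 = (-231 + 10*I) - 2798177 = -2798408 + 10*I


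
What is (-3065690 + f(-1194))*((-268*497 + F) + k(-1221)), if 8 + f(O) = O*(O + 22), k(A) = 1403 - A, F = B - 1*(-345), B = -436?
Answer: 217727676790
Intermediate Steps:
F = -91 (F = -436 - 1*(-345) = -436 + 345 = -91)
f(O) = -8 + O*(22 + O) (f(O) = -8 + O*(O + 22) = -8 + O*(22 + O))
(-3065690 + f(-1194))*((-268*497 + F) + k(-1221)) = (-3065690 + (-8 + (-1194)² + 22*(-1194)))*((-268*497 - 91) + (1403 - 1*(-1221))) = (-3065690 + (-8 + 1425636 - 26268))*((-133196 - 91) + (1403 + 1221)) = (-3065690 + 1399360)*(-133287 + 2624) = -1666330*(-130663) = 217727676790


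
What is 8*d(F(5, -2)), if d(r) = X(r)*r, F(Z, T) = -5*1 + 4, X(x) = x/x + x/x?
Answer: -16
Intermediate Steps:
X(x) = 2 (X(x) = 1 + 1 = 2)
F(Z, T) = -1 (F(Z, T) = -5 + 4 = -1)
d(r) = 2*r
8*d(F(5, -2)) = 8*(2*(-1)) = 8*(-2) = -16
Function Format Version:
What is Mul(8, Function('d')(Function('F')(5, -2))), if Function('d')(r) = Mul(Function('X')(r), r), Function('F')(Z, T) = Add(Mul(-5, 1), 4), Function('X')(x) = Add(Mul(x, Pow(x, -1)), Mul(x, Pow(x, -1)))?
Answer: -16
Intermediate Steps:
Function('X')(x) = 2 (Function('X')(x) = Add(1, 1) = 2)
Function('F')(Z, T) = -1 (Function('F')(Z, T) = Add(-5, 4) = -1)
Function('d')(r) = Mul(2, r)
Mul(8, Function('d')(Function('F')(5, -2))) = Mul(8, Mul(2, -1)) = Mul(8, -2) = -16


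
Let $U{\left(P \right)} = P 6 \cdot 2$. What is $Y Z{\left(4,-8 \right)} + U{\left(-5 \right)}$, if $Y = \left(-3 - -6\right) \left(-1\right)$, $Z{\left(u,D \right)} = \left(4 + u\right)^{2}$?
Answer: $-252$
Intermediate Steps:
$Y = -3$ ($Y = \left(-3 + 6\right) \left(-1\right) = 3 \left(-1\right) = -3$)
$U{\left(P \right)} = 12 P$ ($U{\left(P \right)} = 6 P 2 = 12 P$)
$Y Z{\left(4,-8 \right)} + U{\left(-5 \right)} = - 3 \left(4 + 4\right)^{2} + 12 \left(-5\right) = - 3 \cdot 8^{2} - 60 = \left(-3\right) 64 - 60 = -192 - 60 = -252$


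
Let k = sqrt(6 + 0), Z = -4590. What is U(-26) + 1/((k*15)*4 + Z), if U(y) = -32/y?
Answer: 1246979/1013350 - sqrt(6)/350775 ≈ 1.2305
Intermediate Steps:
k = sqrt(6) ≈ 2.4495
U(-26) + 1/((k*15)*4 + Z) = -32/(-26) + 1/((sqrt(6)*15)*4 - 4590) = -32*(-1/26) + 1/((15*sqrt(6))*4 - 4590) = 16/13 + 1/(60*sqrt(6) - 4590) = 16/13 + 1/(-4590 + 60*sqrt(6))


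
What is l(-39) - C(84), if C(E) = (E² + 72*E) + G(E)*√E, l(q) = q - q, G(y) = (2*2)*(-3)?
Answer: -13104 + 24*√21 ≈ -12994.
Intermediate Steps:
G(y) = -12 (G(y) = 4*(-3) = -12)
l(q) = 0
C(E) = E² - 12*√E + 72*E (C(E) = (E² + 72*E) - 12*√E = E² - 12*√E + 72*E)
l(-39) - C(84) = 0 - (84² - 24*√21 + 72*84) = 0 - (7056 - 24*√21 + 6048) = 0 - (13104 - 24*√21) = 0 + (-13104 + 24*√21) = -13104 + 24*√21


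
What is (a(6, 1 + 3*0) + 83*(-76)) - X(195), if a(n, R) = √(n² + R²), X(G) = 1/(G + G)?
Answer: -2460121/390 + √37 ≈ -6301.9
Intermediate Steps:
X(G) = 1/(2*G)
a(n, R) = √(R² + n²)
(a(6, 1 + 3*0) + 83*(-76)) - X(195) = (√((1 + 3*0)² + 6²) + 83*(-76)) - 1/(2*195) = (√((1 + 0)² + 36) - 6308) - 1/(2*195) = (√(1² + 36) - 6308) - 1*1/390 = (√(1 + 36) - 6308) - 1/390 = (√37 - 6308) - 1/390 = (-6308 + √37) - 1/390 = -2460121/390 + √37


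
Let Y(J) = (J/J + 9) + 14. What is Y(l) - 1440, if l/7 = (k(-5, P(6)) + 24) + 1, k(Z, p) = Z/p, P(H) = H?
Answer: -1416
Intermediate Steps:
l = 1015/6 (l = 7*((-5/6 + 24) + 1) = 7*((-5*⅙ + 24) + 1) = 7*((-⅚ + 24) + 1) = 7*(139/6 + 1) = 7*(145/6) = 1015/6 ≈ 169.17)
Y(J) = 24 (Y(J) = (1 + 9) + 14 = 10 + 14 = 24)
Y(l) - 1440 = 24 - 1440 = -1416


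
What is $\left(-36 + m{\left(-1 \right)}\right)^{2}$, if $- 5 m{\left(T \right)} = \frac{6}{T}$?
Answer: $\frac{30276}{25} \approx 1211.0$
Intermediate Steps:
$m{\left(T \right)} = - \frac{6}{5 T}$ ($m{\left(T \right)} = - \frac{6 \frac{1}{T}}{5} = - \frac{6}{5 T}$)
$\left(-36 + m{\left(-1 \right)}\right)^{2} = \left(-36 - \frac{6}{5 \left(-1\right)}\right)^{2} = \left(-36 - - \frac{6}{5}\right)^{2} = \left(-36 + \frac{6}{5}\right)^{2} = \left(- \frac{174}{5}\right)^{2} = \frac{30276}{25}$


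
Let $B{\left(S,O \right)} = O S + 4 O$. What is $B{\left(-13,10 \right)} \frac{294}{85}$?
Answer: $- \frac{5292}{17} \approx -311.29$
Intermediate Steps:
$B{\left(S,O \right)} = 4 O + O S$
$B{\left(-13,10 \right)} \frac{294}{85} = 10 \left(4 - 13\right) \frac{294}{85} = 10 \left(-9\right) 294 \cdot \frac{1}{85} = \left(-90\right) \frac{294}{85} = - \frac{5292}{17}$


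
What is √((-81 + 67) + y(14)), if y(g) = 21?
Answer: √7 ≈ 2.6458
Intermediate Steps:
√((-81 + 67) + y(14)) = √((-81 + 67) + 21) = √(-14 + 21) = √7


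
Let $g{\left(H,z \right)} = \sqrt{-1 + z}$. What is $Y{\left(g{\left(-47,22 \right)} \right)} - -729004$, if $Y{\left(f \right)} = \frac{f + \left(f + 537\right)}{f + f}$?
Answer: $729005 + \frac{179 \sqrt{21}}{14} \approx 7.2906 \cdot 10^{5}$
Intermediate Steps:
$Y{\left(f \right)} = \frac{537 + 2 f}{2 f}$ ($Y{\left(f \right)} = \frac{f + \left(537 + f\right)}{2 f} = \left(537 + 2 f\right) \frac{1}{2 f} = \frac{537 + 2 f}{2 f}$)
$Y{\left(g{\left(-47,22 \right)} \right)} - -729004 = \frac{\frac{537}{2} + \sqrt{-1 + 22}}{\sqrt{-1 + 22}} - -729004 = \frac{\frac{537}{2} + \sqrt{21}}{\sqrt{21}} + 729004 = \frac{\sqrt{21}}{21} \left(\frac{537}{2} + \sqrt{21}\right) + 729004 = \frac{\sqrt{21} \left(\frac{537}{2} + \sqrt{21}\right)}{21} + 729004 = 729004 + \frac{\sqrt{21} \left(\frac{537}{2} + \sqrt{21}\right)}{21}$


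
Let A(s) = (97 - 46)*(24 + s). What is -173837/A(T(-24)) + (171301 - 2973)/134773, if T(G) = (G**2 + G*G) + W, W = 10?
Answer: -13247046593/8151879678 ≈ -1.6250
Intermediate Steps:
T(G) = 10 + 2*G**2 (T(G) = (G**2 + G*G) + 10 = (G**2 + G**2) + 10 = 2*G**2 + 10 = 10 + 2*G**2)
A(s) = 1224 + 51*s (A(s) = 51*(24 + s) = 1224 + 51*s)
-173837/A(T(-24)) + (171301 - 2973)/134773 = -173837/(1224 + 51*(10 + 2*(-24)**2)) + (171301 - 2973)/134773 = -173837/(1224 + 51*(10 + 2*576)) + 168328*(1/134773) = -173837/(1224 + 51*(10 + 1152)) + 168328/134773 = -173837/(1224 + 51*1162) + 168328/134773 = -173837/(1224 + 59262) + 168328/134773 = -173837/60486 + 168328/134773 = -13247046593/8151879678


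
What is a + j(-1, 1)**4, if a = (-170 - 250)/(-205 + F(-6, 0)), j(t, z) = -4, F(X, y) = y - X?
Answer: 51364/199 ≈ 258.11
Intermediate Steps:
a = 420/199 (a = (-170 - 250)/(-205 + (0 - 1*(-6))) = -420/(-205 + (0 + 6)) = -420/(-205 + 6) = -420/(-199) = -420*(-1/199) = 420/199 ≈ 2.1106)
a + j(-1, 1)**4 = 420/199 + (-4)**4 = 420/199 + 256 = 51364/199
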